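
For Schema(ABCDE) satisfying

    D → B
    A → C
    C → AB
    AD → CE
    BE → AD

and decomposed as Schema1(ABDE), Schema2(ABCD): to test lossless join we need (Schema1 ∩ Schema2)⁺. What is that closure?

ABCDE

Schema1 ∩ Schema2 = {ABD}.
A → C applies, adding C
AD → CE applies, adding E
Closure: {ABCDE}.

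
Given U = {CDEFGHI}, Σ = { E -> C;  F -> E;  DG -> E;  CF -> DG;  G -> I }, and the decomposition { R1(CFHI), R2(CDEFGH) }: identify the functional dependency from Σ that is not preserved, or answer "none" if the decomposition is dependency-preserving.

Check G → I: no single fragment contains all of {GI}, and the restricted closure of {G} across the fragments never reaches {I}.
E → C is preserved.
F → E is preserved.
DG → E is preserved.
CF → DG is preserved.

G -> I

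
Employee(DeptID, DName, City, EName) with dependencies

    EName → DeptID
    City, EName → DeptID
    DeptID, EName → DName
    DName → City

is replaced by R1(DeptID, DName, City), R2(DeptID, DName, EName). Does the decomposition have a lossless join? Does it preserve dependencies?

Lossless test: (DeptID, DName)⁺ = {DeptID, DName, City}, which contains all of one fragment — lossless.
Dependency preservation: City, EName → DeptID is not contained in any single fragment, but the restricted closure of its left-hand side across the fragments still reaches the right-hand side; the remaining FDs each lie inside some fragment. All dependencies are preserved.

lossless and dependency-preserving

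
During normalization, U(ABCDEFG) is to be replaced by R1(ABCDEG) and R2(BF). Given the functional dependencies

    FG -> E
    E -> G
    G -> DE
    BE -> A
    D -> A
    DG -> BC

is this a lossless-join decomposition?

Common attributes: R1 ∩ R2 = {B}.
No dependency enlarges {B}, so (B)⁺ = {B}.
The closure contains neither all of R1 = {ABCDEG} nor all of R2 = {BF}, so the common attributes are not a superkey of either fragment. The join is lossy.

No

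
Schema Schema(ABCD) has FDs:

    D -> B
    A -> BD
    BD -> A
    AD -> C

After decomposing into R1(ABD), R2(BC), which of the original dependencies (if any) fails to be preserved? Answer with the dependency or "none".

AD -> C

Check AD → C: no single fragment contains all of {ACD}, and the restricted closure of {AD} across the fragments never reaches {C}.
D → B is preserved.
A → BD is preserved.
BD → A is preserved.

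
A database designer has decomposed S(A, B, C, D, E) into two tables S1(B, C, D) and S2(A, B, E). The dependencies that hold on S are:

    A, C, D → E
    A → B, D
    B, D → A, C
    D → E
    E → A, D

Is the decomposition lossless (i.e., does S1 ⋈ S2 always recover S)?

No

Common attributes: S1 ∩ S2 = {B}.
No dependency enlarges {B}, so (B)⁺ = {B}.
The closure contains neither all of S1 = {B, C, D} nor all of S2 = {A, B, E}, so the common attributes are not a superkey of either fragment. The join is lossy.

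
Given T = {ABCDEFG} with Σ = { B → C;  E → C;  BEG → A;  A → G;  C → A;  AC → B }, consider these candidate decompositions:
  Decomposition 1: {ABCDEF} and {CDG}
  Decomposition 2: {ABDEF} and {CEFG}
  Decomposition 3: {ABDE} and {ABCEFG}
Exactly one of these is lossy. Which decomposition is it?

Decomposition 3

Decomposition 1: common = {CD}, closure = {ABCDG} → lossless.
Decomposition 2: common = {EF}, closure = {ABCEFG} → lossless.
Decomposition 3: common = {ABE}, closure = {ABCEG} → lossy.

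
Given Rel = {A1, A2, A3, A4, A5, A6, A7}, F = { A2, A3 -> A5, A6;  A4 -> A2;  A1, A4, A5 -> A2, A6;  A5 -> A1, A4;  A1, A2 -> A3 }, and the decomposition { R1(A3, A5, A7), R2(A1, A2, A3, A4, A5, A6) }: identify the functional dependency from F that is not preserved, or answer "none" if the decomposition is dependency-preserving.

A2, A3 → A5, A6 lies within R2.
A4 → A2 lies within R2.
A1, A4, A5 → A2, A6 lies within R2.
A5 → A1, A4 lies within R2.
A1, A2 → A3 lies within R2.
Every dependency is enforceable on the fragments, so the decomposition is dependency-preserving.

none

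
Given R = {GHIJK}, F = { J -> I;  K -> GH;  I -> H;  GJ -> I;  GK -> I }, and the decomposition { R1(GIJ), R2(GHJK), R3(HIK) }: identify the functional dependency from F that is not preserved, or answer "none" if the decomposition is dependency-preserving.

J → I lies within R1.
K → GH lies within R2.
I → H lies within R3.
GJ → I lies within R1.
GK → I: restricted closure across fragments reaches I.
Every dependency is enforceable on the fragments, so the decomposition is dependency-preserving.

none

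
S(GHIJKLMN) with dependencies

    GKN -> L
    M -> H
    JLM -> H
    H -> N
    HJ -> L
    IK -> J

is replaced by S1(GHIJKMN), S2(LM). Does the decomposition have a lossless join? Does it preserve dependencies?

Lossless test: (M)⁺ = {HMN}, which is a superkey of neither fragment — lossy.
Dependency preservation: the restricted closure of {GKN} across the fragments never reaches {L}, so GKN → L cannot be enforced without a join — not preserved.

lossy and not dependency-preserving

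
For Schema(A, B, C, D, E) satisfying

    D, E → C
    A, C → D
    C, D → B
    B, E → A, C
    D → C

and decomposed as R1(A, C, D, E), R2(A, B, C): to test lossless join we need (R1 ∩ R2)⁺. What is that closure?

R1 ∩ R2 = {A, C}.
A, C → D applies, adding D
C, D → B applies, adding B
Closure: {A, B, C, D}.

A, B, C, D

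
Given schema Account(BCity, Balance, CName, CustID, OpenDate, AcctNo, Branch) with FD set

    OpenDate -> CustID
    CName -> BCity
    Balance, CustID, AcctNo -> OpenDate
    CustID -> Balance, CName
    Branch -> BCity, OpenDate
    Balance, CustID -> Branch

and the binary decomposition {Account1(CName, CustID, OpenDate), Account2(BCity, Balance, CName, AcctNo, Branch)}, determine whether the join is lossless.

No

Common attributes: Account1 ∩ Account2 = {CName}.
Closure of {CName}: CName → BCity applies, adding BCity. So (CName)⁺ = {BCity, CName}.
The closure contains neither all of Account1 = {CName, CustID, OpenDate} nor all of Account2 = {BCity, Balance, CName, AcctNo, Branch}, so the common attributes are not a superkey of either fragment. The join is lossy.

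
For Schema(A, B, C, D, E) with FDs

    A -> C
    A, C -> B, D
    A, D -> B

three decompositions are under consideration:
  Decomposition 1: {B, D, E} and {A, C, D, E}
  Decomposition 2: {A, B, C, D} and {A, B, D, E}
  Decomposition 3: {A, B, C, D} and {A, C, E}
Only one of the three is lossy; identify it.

Decomposition 1: common = {D, E}, closure = {D, E} → lossy.
Decomposition 2: common = {A, B, D}, closure = {A, B, C, D} → lossless.
Decomposition 3: common = {A, C}, closure = {A, B, C, D} → lossless.

Decomposition 1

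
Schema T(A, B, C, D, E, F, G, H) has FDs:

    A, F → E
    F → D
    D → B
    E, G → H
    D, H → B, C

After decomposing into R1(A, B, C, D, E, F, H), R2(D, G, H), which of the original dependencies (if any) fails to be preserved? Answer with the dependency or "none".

Check E, G → H: no single fragment contains all of {E, G, H}, and the restricted closure of {E, G} across the fragments never reaches {H}.
A, F → E is preserved.
F → D is preserved.
D → B is preserved.
D, H → B, C is preserved.

E, G → H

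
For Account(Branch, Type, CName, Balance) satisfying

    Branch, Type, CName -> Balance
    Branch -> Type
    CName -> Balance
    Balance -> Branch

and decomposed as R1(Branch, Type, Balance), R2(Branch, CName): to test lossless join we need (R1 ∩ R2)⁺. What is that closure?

Branch, Type

R1 ∩ R2 = {Branch}.
Branch → Type applies, adding Type
Closure: {Branch, Type}.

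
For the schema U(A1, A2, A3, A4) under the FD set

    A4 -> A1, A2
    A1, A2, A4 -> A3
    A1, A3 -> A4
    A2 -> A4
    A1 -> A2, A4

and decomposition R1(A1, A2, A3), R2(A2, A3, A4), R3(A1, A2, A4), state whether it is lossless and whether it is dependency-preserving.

Lossless test (chase): Rows 2 and 3 agree on A4; apply A4→A1, A2 and equate their A1, A2 entries. Rows 2 and 3 agree on A1, A2, A4; apply A1, A2, A4→A3 and equate their A3 entries. Rows 1 and 2 agree on A1, A3; apply A1, A3→A4 and equate their A4 entries. Row 1 is now all distinguished symbols — the join is lossless.
Dependency preservation: A1, A2, A4 → A3; A1, A3 → A4 are not contained in any single fragment, but the restricted closure of each left-hand side across the fragments still reaches the right-hand side; the remaining FDs each lie inside some fragment. All dependencies are preserved.

lossless and dependency-preserving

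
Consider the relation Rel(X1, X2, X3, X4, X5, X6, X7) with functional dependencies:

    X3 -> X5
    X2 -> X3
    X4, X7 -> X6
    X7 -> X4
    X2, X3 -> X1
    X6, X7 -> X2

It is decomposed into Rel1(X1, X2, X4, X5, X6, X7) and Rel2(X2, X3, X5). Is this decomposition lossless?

Yes

Common attributes: Rel1 ∩ Rel2 = {X2, X5}.
Closure of {X2, X5}: X2 → X3 applies, adding X3; X2, X3 → X1 applies, adding X1. So (X2, X5)⁺ = {X1, X2, X3, X5}.
This closure contains every attribute of Rel2, so Rel1 ∩ Rel2 → Rel2. The join is lossless.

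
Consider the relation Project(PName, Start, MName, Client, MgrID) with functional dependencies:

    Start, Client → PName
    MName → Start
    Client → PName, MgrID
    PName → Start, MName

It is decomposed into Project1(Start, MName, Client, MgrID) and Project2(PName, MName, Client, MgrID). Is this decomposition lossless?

Yes

Common attributes: Project1 ∩ Project2 = {MName, Client, MgrID}.
Closure of {MName, Client, MgrID}: MName → Start applies, adding Start; Client → PName, MgrID applies, adding PName. So (MName, Client, MgrID)⁺ = {PName, Start, MName, Client, MgrID}.
This closure contains every attribute of Project1, so Project1 ∩ Project2 → Project1. The join is lossless.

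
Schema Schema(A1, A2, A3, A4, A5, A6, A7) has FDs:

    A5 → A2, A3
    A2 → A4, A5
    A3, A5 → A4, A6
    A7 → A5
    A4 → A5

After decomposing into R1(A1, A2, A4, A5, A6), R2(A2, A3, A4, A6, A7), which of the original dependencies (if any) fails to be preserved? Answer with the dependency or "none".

none

A5 → A2, A3: restricted closure across fragments reaches A2, A3.
A2 → A4, A5 lies within R1.
A3, A5 → A4, A6: restricted closure across fragments reaches A4, A6.
A7 → A5: restricted closure across fragments reaches A5.
A4 → A5 lies within R1.
Every dependency is enforceable on the fragments, so the decomposition is dependency-preserving.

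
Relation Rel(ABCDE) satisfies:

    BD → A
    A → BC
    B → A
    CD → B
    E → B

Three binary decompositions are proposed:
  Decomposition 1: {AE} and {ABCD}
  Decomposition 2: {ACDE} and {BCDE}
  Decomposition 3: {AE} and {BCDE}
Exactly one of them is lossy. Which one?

Decomposition 1

Decomposition 1: common = {A}, closure = {ABC} → lossy.
Decomposition 2: common = {CDE}, closure = {ABCDE} → lossless.
Decomposition 3: common = {E}, closure = {ABCE} → lossless.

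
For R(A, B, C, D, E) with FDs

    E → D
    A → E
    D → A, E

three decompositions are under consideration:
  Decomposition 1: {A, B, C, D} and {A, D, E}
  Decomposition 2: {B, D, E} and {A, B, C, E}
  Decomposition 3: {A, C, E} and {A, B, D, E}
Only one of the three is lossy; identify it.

Decomposition 1: common = {A, D}, closure = {A, D, E} → lossless.
Decomposition 2: common = {B, E}, closure = {A, B, D, E} → lossless.
Decomposition 3: common = {A, E}, closure = {A, D, E} → lossy.

Decomposition 3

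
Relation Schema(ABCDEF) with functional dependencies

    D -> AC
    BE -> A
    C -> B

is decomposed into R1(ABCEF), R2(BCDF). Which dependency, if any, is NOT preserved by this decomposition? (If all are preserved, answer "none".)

D -> AC

Check D → AC: no single fragment contains all of {ACD}, and the restricted closure of {D} across the fragments never reaches {AC}.
BE → A is preserved.
C → B is preserved.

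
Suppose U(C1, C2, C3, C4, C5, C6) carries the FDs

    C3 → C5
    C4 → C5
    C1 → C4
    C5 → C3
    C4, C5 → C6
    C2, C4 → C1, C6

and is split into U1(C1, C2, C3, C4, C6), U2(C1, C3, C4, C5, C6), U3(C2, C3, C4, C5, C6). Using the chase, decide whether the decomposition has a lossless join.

Yes

Chase test. Columns are C1, C2, C3, C4, C5, C6; row i has aⱼ where attribute j ∈ Ui, else bᵢⱼ.
Initial tableau (one row per fragment):
  row 1: a1 a2 a3 a4 b15 a6
  row 2: a1 b22 a3 a4 a5 a6
  row 3: b31 a2 a3 a4 a5 a6
Rows 1 and 2 agree on C3; apply C3→C5 and equate their C5 entries.
Rows 1 and 3 agree on C2, C4; apply C2, C4→C1, C6 and equate their C1, C6 entries.
Row 1 is now all distinguished symbols — the join is lossless.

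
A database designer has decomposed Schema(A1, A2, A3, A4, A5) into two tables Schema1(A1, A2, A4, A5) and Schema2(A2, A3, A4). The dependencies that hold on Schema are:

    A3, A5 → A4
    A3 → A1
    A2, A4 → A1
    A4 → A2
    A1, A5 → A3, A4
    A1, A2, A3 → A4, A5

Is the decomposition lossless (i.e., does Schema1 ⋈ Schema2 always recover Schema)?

No

Common attributes: Schema1 ∩ Schema2 = {A2, A4}.
Closure of {A2, A4}: A2, A4 → A1 applies, adding A1. So (A2, A4)⁺ = {A1, A2, A4}.
The closure contains neither all of Schema1 = {A1, A2, A4, A5} nor all of Schema2 = {A2, A3, A4}, so the common attributes are not a superkey of either fragment. The join is lossy.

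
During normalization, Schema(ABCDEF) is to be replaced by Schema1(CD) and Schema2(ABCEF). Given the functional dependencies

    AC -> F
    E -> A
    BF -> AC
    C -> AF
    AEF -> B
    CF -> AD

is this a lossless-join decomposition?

Common attributes: Schema1 ∩ Schema2 = {C}.
Closure of {C}: C → AF applies, adding AF; CF → AD applies, adding D. So (C)⁺ = {ACDF}.
This closure contains every attribute of Schema1, so Schema1 ∩ Schema2 → Schema1. The join is lossless.

Yes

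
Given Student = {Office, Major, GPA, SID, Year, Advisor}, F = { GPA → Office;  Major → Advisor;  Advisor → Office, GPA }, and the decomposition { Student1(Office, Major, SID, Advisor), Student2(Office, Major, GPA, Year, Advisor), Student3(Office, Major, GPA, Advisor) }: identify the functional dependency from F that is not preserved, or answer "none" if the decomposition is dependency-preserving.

GPA → Office lies within Student2.
Major → Advisor lies within Student1.
Advisor → Office, GPA lies within Student2.
Every dependency is enforceable on the fragments, so the decomposition is dependency-preserving.

none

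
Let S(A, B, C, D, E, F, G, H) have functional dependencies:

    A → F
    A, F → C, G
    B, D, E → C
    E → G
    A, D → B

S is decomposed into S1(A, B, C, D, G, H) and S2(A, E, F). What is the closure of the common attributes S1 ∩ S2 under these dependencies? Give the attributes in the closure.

A, C, F, G

S1 ∩ S2 = {A}.
A → F applies, adding F
A, F → C, G applies, adding C, G
Closure: {A, C, F, G}.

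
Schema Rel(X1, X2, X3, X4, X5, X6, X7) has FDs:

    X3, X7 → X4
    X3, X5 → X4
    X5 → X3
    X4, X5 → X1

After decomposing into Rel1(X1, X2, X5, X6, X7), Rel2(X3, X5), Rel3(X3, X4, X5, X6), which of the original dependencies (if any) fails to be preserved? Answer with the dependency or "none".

X3, X7 → X4

Check X3, X7 → X4: no single fragment contains all of {X3, X4, X7}, and the restricted closure of {X3, X7} across the fragments never reaches {X4}.
X3, X5 → X4 is preserved.
X5 → X3 is preserved.
X4, X5 → X1 is preserved.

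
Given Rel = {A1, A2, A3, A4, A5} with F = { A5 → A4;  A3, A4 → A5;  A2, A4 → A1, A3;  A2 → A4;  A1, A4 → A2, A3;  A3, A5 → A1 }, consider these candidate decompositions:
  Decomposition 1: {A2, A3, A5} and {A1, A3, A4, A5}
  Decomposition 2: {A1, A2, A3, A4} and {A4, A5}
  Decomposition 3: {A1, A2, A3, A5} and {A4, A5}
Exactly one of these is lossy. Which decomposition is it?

Decomposition 2

Decomposition 1: common = {A3, A5}, closure = {A1, A2, A3, A4, A5} → lossless.
Decomposition 2: common = {A4}, closure = {A4} → lossy.
Decomposition 3: common = {A5}, closure = {A4, A5} → lossless.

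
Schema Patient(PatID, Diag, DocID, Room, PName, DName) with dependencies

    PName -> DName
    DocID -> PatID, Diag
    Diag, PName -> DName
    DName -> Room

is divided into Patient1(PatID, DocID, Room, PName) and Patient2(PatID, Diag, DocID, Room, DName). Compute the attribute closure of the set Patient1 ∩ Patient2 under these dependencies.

Patient1 ∩ Patient2 = {PatID, DocID, Room}.
DocID → PatID, Diag applies, adding Diag
Closure: {PatID, Diag, DocID, Room}.

PatID, Diag, DocID, Room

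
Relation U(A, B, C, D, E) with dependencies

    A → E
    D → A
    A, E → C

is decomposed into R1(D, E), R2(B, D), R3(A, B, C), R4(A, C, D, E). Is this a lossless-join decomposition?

Chase test. Columns are A, B, C, D, E; row i has aⱼ where attribute j ∈ Ri, else bᵢⱼ.
Initial tableau (one row per fragment):
  row 1: b11 b12 b13 a4 a5
  row 2: b21 a2 b23 a4 b25
  row 3: a1 a2 a3 b34 b35
  row 4: a1 b42 a3 a4 a5
Rows 3 and 4 agree on A; apply A→E and equate their E entries.
Rows 1 and 2 agree on D; apply D→A and equate their A entries.
Rows 1 and 4 agree on D; apply D→A and equate their A entries.
Rows 1 and 3 agree on A, E; apply A, E→C and equate their C entries.
Rows 1 and 2 agree on A; apply A→E and equate their E entries.
Rows 1 and 2 agree on A, E; apply A, E→C and equate their C entries.
Row 2 is now all distinguished symbols — the join is lossless.

Yes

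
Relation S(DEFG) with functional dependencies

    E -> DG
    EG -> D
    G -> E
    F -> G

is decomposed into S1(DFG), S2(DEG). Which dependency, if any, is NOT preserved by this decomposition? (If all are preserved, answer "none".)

E → DG lies within S2.
EG → D lies within S2.
G → E lies within S2.
F → G lies within S1.
Every dependency is enforceable on the fragments, so the decomposition is dependency-preserving.

none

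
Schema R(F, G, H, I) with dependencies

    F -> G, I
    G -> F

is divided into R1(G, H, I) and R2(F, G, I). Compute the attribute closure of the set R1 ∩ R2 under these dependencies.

F, G, I

R1 ∩ R2 = {G, I}.
G → F applies, adding F
Closure: {F, G, I}.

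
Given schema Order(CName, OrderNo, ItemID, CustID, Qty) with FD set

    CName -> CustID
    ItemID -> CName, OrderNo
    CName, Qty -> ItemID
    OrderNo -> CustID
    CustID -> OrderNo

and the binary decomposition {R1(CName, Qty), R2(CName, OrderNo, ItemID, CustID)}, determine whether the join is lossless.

Common attributes: R1 ∩ R2 = {CName}.
Closure of {CName}: CName → CustID applies, adding CustID; CustID → OrderNo applies, adding OrderNo. So (CName)⁺ = {CName, OrderNo, CustID}.
The closure contains neither all of R1 = {CName, Qty} nor all of R2 = {CName, OrderNo, ItemID, CustID}, so the common attributes are not a superkey of either fragment. The join is lossy.

No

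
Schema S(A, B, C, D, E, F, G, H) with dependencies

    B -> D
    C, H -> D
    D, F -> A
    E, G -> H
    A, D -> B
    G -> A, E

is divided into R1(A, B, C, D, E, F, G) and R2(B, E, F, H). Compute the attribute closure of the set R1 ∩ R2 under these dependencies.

A, B, D, E, F

R1 ∩ R2 = {B, E, F}.
B → D applies, adding D
D, F → A applies, adding A
Closure: {A, B, D, E, F}.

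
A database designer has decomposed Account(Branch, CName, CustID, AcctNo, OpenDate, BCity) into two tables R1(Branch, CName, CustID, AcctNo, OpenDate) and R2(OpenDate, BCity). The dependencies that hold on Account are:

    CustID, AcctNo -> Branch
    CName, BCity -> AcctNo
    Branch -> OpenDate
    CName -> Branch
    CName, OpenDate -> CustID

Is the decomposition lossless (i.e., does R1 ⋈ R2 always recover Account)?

Common attributes: R1 ∩ R2 = {OpenDate}.
No dependency enlarges {OpenDate}, so (OpenDate)⁺ = {OpenDate}.
The closure contains neither all of R1 = {Branch, CName, CustID, AcctNo, OpenDate} nor all of R2 = {OpenDate, BCity}, so the common attributes are not a superkey of either fragment. The join is lossy.

No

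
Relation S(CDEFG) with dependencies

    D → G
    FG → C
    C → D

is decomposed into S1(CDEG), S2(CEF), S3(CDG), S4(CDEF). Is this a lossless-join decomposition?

Yes

Chase test. Columns are CDEFG; row i has aⱼ where attribute j ∈ Si, else bᵢⱼ.
Initial tableau (one row per fragment):
  row 1: a1 a2 a3 b14 a5
  row 2: a1 b22 a3 a4 b25
  row 3: a1 a2 b33 b34 a5
  row 4: a1 a2 a3 a4 b45
Rows 1 and 4 agree on D; apply D→G and equate their G entries.
Rows 1 and 2 agree on C; apply C→D and equate their D entries.
Rows 1 and 2 agree on D; apply D→G and equate their G entries.
Row 2 is now all distinguished symbols — the join is lossless.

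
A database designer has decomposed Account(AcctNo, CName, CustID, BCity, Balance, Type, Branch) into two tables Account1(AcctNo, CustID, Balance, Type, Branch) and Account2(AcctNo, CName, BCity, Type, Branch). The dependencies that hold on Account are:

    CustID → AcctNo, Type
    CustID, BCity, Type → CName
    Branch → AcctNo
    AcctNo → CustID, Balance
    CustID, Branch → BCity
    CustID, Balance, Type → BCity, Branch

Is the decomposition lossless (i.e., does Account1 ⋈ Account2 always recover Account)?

Yes

Common attributes: Account1 ∩ Account2 = {AcctNo, Type, Branch}.
Closure of {AcctNo, Type, Branch}: AcctNo → CustID, Balance applies, adding CustID, Balance; CustID, Branch → BCity applies, adding BCity; CustID, BCity, Type → CName applies, adding CName. So (AcctNo, Type, Branch)⁺ = {AcctNo, CName, CustID, BCity, Balance, Type, Branch}.
This closure contains every attribute of Account1, so Account1 ∩ Account2 → Account1. The join is lossless.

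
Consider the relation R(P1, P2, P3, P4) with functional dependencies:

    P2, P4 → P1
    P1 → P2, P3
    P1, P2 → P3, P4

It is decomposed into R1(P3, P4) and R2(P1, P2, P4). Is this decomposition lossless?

Common attributes: R1 ∩ R2 = {P4}.
No dependency enlarges {P4}, so (P4)⁺ = {P4}.
The closure contains neither all of R1 = {P3, P4} nor all of R2 = {P1, P2, P4}, so the common attributes are not a superkey of either fragment. The join is lossy.

No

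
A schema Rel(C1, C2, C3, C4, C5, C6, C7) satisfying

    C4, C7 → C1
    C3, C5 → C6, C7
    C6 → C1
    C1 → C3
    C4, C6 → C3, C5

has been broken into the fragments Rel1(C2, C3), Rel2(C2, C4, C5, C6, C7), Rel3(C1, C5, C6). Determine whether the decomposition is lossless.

Chase test. Columns are C1, C2, C3, C4, C5, C6, C7; row i has aⱼ where attribute j ∈ Reli, else bᵢⱼ.
Initial tableau (one row per fragment):
  row 1: b11 a2 a3 b14 b15 b16 b17
  row 2: b21 a2 b23 a4 a5 a6 a7
  row 3: a1 b32 b33 b34 a5 a6 b37
Rows 2 and 3 agree on C6; apply C6→C1 and equate their C1 entries.
Rows 2 and 3 agree on C1; apply C1→C3 and equate their C3 entries.
Rows 2 and 3 agree on C3, C5; apply C3, C5→C6, C7 and equate their C6, C7 entries.
No row becomes fully distinguished — the join is lossy.

No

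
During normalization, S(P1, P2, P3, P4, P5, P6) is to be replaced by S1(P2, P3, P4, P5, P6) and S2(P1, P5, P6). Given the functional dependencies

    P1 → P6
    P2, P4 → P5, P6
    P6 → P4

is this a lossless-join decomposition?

Common attributes: S1 ∩ S2 = {P5, P6}.
Closure of {P5, P6}: P6 → P4 applies, adding P4. So (P5, P6)⁺ = {P4, P5, P6}.
The closure contains neither all of S1 = {P2, P3, P4, P5, P6} nor all of S2 = {P1, P5, P6}, so the common attributes are not a superkey of either fragment. The join is lossy.

No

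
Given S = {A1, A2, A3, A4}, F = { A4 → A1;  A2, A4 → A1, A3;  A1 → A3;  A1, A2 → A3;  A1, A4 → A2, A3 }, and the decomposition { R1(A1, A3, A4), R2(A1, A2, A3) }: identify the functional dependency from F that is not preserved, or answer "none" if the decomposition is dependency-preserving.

Check A1, A4 → A2, A3: no single fragment contains all of {A1, A2, A3, A4}, and the restricted closure of {A1, A4} across the fragments never reaches {A2, A3}.
A4 → A1 is preserved.
A2, A4 → A1, A3 is preserved.
A1 → A3 is preserved.
A1, A2 → A3 is preserved.

A1, A4 → A2, A3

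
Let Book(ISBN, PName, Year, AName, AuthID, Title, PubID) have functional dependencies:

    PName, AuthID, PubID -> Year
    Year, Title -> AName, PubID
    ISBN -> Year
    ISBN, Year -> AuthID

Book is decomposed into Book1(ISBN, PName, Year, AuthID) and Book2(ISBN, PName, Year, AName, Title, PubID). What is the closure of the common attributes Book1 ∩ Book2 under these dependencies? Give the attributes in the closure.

ISBN, PName, Year, AuthID

Book1 ∩ Book2 = {ISBN, PName, Year}.
ISBN, Year → AuthID applies, adding AuthID
Closure: {ISBN, PName, Year, AuthID}.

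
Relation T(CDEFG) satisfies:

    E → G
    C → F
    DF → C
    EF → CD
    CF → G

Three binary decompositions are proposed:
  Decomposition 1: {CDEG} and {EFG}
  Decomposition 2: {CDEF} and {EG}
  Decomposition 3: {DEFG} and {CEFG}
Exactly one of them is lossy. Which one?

Decomposition 1: common = {EG}, closure = {EG} → lossy.
Decomposition 2: common = {E}, closure = {EG} → lossless.
Decomposition 3: common = {EFG}, closure = {CDEFG} → lossless.

Decomposition 1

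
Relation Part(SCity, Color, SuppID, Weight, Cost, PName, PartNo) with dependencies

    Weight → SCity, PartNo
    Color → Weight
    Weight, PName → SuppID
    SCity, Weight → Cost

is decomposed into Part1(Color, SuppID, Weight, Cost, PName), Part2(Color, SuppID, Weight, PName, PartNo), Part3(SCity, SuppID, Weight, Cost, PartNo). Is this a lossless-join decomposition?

Yes

Chase test. Columns are SCity, Color, SuppID, Weight, Cost, PName, PartNo; row i has aⱼ where attribute j ∈ Parti, else bᵢⱼ.
Initial tableau (one row per fragment):
  row 1: b11 a2 a3 a4 a5 a6 b17
  row 2: b21 a2 a3 a4 b25 a6 a7
  row 3: a1 b32 a3 a4 a5 b36 a7
Rows 1 and 2 agree on Weight; apply Weight→SCity, PartNo and equate their SCity, PartNo entries.
Rows 1 and 3 agree on Weight; apply Weight→SCity, PartNo and equate their SCity, PartNo entries.
Rows 1 and 2 agree on SCity, Weight; apply SCity, Weight→Cost and equate their Cost entries.
Row 1 is now all distinguished symbols — the join is lossless.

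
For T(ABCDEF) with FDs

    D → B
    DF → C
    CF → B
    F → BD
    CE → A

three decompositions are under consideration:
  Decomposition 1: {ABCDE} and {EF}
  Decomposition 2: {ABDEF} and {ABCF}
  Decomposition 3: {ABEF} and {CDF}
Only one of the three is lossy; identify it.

Decomposition 1: common = {E}, closure = {E} → lossy.
Decomposition 2: common = {ABF}, closure = {ABCDF} → lossless.
Decomposition 3: common = {F}, closure = {BCDF} → lossless.

Decomposition 1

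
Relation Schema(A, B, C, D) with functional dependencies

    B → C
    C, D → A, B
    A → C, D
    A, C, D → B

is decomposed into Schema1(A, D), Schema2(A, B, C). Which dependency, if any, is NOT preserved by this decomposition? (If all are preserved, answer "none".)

C, D → A, B

Check C, D → A, B: no single fragment contains all of {A, B, C, D}, and the restricted closure of {C, D} across the fragments never reaches {A, B}.
B → C is preserved.
A → C, D is preserved.
A, C, D → B is preserved.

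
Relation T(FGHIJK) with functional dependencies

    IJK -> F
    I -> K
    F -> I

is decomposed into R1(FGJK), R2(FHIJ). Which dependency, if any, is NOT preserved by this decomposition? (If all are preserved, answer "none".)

Check I → K: no single fragment contains all of {IK}, and the restricted closure of {I} across the fragments never reaches {K}.
IJK → F is preserved.
F → I is preserved.

I -> K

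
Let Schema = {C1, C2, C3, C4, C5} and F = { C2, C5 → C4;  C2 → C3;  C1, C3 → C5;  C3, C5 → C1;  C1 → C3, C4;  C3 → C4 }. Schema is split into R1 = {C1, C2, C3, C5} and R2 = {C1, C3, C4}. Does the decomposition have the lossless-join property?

Yes

Common attributes: R1 ∩ R2 = {C1, C3}.
Closure of {C1, C3}: C1, C3 → C5 applies, adding C5; C1 → C3, C4 applies, adding C4. So (C1, C3)⁺ = {C1, C3, C4, C5}.
This closure contains every attribute of R2, so R1 ∩ R2 → R2. The join is lossless.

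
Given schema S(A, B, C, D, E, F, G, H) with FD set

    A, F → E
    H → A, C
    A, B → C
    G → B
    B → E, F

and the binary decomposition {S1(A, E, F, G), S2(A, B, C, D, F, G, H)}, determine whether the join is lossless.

Common attributes: S1 ∩ S2 = {A, F, G}.
Closure of {A, F, G}: A, F → E applies, adding E; G → B applies, adding B; A, B → C applies, adding C. So (A, F, G)⁺ = {A, B, C, E, F, G}.
This closure contains every attribute of S1, so S1 ∩ S2 → S1. The join is lossless.

Yes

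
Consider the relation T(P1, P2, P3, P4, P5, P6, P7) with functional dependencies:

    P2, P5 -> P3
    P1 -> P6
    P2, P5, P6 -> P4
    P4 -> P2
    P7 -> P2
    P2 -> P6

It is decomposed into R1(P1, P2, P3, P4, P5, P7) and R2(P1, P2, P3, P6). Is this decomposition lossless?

Yes

Common attributes: R1 ∩ R2 = {P1, P2, P3}.
Closure of {P1, P2, P3}: P1 → P6 applies, adding P6. So (P1, P2, P3)⁺ = {P1, P2, P3, P6}.
This closure contains every attribute of R2, so R1 ∩ R2 → R2. The join is lossless.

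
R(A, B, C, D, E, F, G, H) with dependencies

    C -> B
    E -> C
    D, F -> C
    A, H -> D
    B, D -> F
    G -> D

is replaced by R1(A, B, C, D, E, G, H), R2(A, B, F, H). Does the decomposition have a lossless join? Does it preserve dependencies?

Lossless test: (A, B, H)⁺ = {A, B, C, D, F, H}, which contains all of one fragment — lossless.
Dependency preservation: the restricted closure of {D, F} across the fragments never reaches {C}, so D, F → C cannot be enforced without a join — not preserved.

lossless but not dependency-preserving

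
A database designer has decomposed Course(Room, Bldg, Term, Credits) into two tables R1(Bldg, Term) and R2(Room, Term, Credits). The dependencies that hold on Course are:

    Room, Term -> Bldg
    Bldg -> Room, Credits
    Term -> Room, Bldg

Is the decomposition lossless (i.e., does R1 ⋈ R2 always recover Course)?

Common attributes: R1 ∩ R2 = {Term}.
Closure of {Term}: Term → Room, Bldg applies, adding Room, Bldg; Bldg → Room, Credits applies, adding Credits. So (Term)⁺ = {Room, Bldg, Term, Credits}.
This closure contains every attribute of R1, so R1 ∩ R2 → R1. The join is lossless.

Yes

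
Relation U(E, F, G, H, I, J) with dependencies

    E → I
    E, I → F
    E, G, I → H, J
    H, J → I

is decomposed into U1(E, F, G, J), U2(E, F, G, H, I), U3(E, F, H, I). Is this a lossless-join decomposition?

Yes

Chase test. Columns are E, F, G, H, I, J; row i has aⱼ where attribute j ∈ Ui, else bᵢⱼ.
Initial tableau (one row per fragment):
  row 1: a1 a2 a3 b14 b15 a6
  row 2: a1 a2 a3 a4 a5 b26
  row 3: a1 a2 b33 a4 a5 b36
Rows 1 and 2 agree on E; apply E→I and equate their I entries.
Rows 1 and 2 agree on E, G, I; apply E, G, I→H, J and equate their H, J entries.
Row 1 is now all distinguished symbols — the join is lossless.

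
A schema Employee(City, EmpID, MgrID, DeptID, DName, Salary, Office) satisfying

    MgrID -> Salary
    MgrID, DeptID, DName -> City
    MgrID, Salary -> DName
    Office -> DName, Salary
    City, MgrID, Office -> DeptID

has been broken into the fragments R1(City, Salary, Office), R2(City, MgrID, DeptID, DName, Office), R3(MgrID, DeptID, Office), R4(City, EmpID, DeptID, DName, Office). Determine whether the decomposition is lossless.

Chase test. Columns are City, EmpID, MgrID, DeptID, DName, Salary, Office; row i has aⱼ where attribute j ∈ Ri, else bᵢⱼ.
Initial tableau (one row per fragment):
  row 1: a1 b12 b13 b14 b15 a6 a7
  row 2: a1 b22 a3 a4 a5 b26 a7
  row 3: b31 b32 a3 a4 b35 b36 a7
  row 4: a1 a2 b43 a4 a5 b46 a7
Rows 2 and 3 agree on MgrID; apply MgrID→Salary and equate their Salary entries.
Rows 2 and 3 agree on MgrID, Salary; apply MgrID, Salary→DName and equate their DName entries.
Rows 1 and 2 agree on Office; apply Office→DName, Salary and equate their DName, Salary entries.
Rows 1 and 4 agree on Office; apply Office→DName, Salary and equate their DName, Salary entries.
Rows 2 and 3 agree on MgrID, DeptID, DName; apply MgrID, DeptID, DName→City and equate their City entries.
No row becomes fully distinguished — the join is lossy.

No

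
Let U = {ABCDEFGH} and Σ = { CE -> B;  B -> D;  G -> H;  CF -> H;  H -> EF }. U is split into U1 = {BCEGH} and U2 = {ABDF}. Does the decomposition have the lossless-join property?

No

Common attributes: U1 ∩ U2 = {B}.
Closure of {B}: B → D applies, adding D. So (B)⁺ = {BD}.
The closure contains neither all of U1 = {BCEGH} nor all of U2 = {ABDF}, so the common attributes are not a superkey of either fragment. The join is lossy.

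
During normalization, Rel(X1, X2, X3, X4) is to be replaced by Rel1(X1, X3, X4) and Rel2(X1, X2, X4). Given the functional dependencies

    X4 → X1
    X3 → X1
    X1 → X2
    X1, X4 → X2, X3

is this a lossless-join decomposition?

Yes

Common attributes: Rel1 ∩ Rel2 = {X1, X4}.
Closure of {X1, X4}: X1 → X2 applies, adding X2; X1, X4 → X2, X3 applies, adding X3. So (X1, X4)⁺ = {X1, X2, X3, X4}.
This closure contains every attribute of Rel1, so Rel1 ∩ Rel2 → Rel1. The join is lossless.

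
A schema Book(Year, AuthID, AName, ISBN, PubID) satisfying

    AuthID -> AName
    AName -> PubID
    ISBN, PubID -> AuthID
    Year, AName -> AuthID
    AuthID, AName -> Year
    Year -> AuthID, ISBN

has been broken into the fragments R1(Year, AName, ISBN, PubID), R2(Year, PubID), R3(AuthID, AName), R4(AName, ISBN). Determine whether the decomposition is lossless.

Chase test. Columns are Year, AuthID, AName, ISBN, PubID; row i has aⱼ where attribute j ∈ Ri, else bᵢⱼ.
Initial tableau (one row per fragment):
  row 1: a1 b12 a3 a4 a5
  row 2: a1 b22 b23 b24 a5
  row 3: b31 a2 a3 b34 b35
  row 4: b41 b42 a3 a4 b45
Rows 1 and 3 agree on AName; apply AName→PubID and equate their PubID entries.
Rows 1 and 4 agree on AName; apply AName→PubID and equate their PubID entries.
Rows 1 and 4 agree on ISBN, PubID; apply ISBN, PubID→AuthID and equate their AuthID entries.
Rows 1 and 4 agree on AuthID, AName; apply AuthID, AName→Year and equate their Year entries.
Rows 1 and 2 agree on Year; apply Year→AuthID, ISBN and equate their AuthID, ISBN entries.
Rows 1 and 2 agree on AuthID; apply AuthID→AName and equate their AName entries.
No row becomes fully distinguished — the join is lossy.

No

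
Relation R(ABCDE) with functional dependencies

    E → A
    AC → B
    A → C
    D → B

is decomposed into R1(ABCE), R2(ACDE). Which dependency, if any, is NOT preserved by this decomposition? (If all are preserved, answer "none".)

Check D → B: no single fragment contains all of {BD}, and the restricted closure of {D} across the fragments never reaches {B}.
E → A is preserved.
AC → B is preserved.
A → C is preserved.

D → B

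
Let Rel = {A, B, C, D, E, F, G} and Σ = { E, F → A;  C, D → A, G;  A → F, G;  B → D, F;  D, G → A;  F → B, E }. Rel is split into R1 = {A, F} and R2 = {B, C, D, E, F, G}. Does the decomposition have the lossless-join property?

Yes

Common attributes: R1 ∩ R2 = {F}.
Closure of {F}: F → B, E applies, adding B, E; E, F → A applies, adding A; A → F, G applies, adding G; B → D, F applies, adding D. So (F)⁺ = {A, B, D, E, F, G}.
This closure contains every attribute of R1, so R1 ∩ R2 → R1. The join is lossless.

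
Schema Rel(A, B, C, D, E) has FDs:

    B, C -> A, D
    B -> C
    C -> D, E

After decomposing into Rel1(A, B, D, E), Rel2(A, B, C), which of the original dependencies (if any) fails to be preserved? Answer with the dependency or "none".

C -> D, E

Check C → D, E: no single fragment contains all of {C, D, E}, and the restricted closure of {C} across the fragments never reaches {D, E}.
B, C → A, D is preserved.
B → C is preserved.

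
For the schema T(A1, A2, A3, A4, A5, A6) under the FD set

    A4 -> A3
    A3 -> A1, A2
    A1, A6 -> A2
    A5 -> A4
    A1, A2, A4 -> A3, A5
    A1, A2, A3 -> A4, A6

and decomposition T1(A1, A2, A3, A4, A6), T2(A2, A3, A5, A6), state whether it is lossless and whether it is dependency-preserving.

Lossless test: (A2, A3, A6)⁺ = {A1, A2, A3, A4, A5, A6}, which contains all of one fragment — lossless.
Dependency preservation: A5 → A4; A1, A2, A4 → A3, A5 are not contained in any single fragment, but the restricted closure of each left-hand side across the fragments still reaches the right-hand side; the remaining FDs each lie inside some fragment. All dependencies are preserved.

lossless and dependency-preserving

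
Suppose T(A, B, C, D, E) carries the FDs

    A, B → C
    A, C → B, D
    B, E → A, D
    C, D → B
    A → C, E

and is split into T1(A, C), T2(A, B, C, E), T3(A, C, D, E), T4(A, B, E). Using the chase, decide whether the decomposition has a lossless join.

Chase test. Columns are A, B, C, D, E; row i has aⱼ where attribute j ∈ Ti, else bᵢⱼ.
Initial tableau (one row per fragment):
  row 1: a1 b12 a3 b14 b15
  row 2: a1 a2 a3 b24 a5
  row 3: a1 b32 a3 a4 a5
  row 4: a1 a2 b43 b44 a5
Rows 2 and 4 agree on A, B; apply A, B→C and equate their C entries.
Rows 1 and 2 agree on A, C; apply A, C→B, D and equate their B, D entries.
Rows 1 and 3 agree on A, C; apply A, C→B, D and equate their B, D entries.
Rows 1 and 4 agree on A, C; apply A, C→B, D and equate their B, D entries.
Rows 1 and 2 agree on A; apply A→C, E and equate their C, E entries.
Row 1 is now all distinguished symbols — the join is lossless.

Yes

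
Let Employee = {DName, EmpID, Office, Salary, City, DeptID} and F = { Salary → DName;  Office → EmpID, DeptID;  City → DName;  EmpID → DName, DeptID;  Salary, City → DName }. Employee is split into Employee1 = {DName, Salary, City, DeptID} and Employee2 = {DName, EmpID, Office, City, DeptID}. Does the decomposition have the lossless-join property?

No

Common attributes: Employee1 ∩ Employee2 = {DName, City, DeptID}.
No dependency enlarges {DName, City, DeptID}, so (DName, City, DeptID)⁺ = {DName, City, DeptID}.
The closure contains neither all of Employee1 = {DName, Salary, City, DeptID} nor all of Employee2 = {DName, EmpID, Office, City, DeptID}, so the common attributes are not a superkey of either fragment. The join is lossy.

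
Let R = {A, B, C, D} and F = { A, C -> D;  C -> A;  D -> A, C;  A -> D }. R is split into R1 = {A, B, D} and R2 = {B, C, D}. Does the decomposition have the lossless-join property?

Yes

Common attributes: R1 ∩ R2 = {B, D}.
Closure of {B, D}: D → A, C applies, adding A, C. So (B, D)⁺ = {A, B, C, D}.
This closure contains every attribute of R1, so R1 ∩ R2 → R1. The join is lossless.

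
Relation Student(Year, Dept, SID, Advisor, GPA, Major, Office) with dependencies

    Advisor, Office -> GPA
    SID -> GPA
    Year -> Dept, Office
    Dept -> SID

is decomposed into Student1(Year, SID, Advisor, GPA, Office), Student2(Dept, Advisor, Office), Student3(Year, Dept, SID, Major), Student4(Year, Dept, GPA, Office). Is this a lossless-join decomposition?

Chase test. Columns are Year, Dept, SID, Advisor, GPA, Major, Office; row i has aⱼ where attribute j ∈ Studenti, else bᵢⱼ.
Initial tableau (one row per fragment):
  row 1: a1 b12 a3 a4 a5 b16 a7
  row 2: b21 a2 b23 a4 b25 b26 a7
  row 3: a1 a2 a3 b34 b35 a6 b37
  row 4: a1 a2 b43 b44 a5 b46 a7
Rows 1 and 2 agree on Advisor, Office; apply Advisor, Office→GPA and equate their GPA entries.
Rows 1 and 3 agree on SID; apply SID→GPA and equate their GPA entries.
Rows 1 and 3 agree on Year; apply Year→Dept, Office and equate their Dept, Office entries.
Rows 1 and 2 agree on Dept; apply Dept→SID and equate their SID entries.
Rows 1 and 4 agree on Dept; apply Dept→SID and equate their SID entries.
No row becomes fully distinguished — the join is lossy.

No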